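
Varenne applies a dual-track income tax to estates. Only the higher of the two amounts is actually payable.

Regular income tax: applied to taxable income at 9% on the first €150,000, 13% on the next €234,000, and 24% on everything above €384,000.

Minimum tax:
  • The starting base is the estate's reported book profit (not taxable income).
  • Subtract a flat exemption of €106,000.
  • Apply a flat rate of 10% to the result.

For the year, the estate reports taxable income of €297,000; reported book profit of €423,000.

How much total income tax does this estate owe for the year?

€32,610

Minimum tax:
  Base (reported book profit): €423,000
  Less exemption €106,000 → base €317,000
  €317,000 × 10% = €31,700

Regular income tax:
  €150,000 × 9% = €13,500
  €147,000 × 13% = €19,110
  → €32,610

€32,610 > €31,700, so the regular income tax governs.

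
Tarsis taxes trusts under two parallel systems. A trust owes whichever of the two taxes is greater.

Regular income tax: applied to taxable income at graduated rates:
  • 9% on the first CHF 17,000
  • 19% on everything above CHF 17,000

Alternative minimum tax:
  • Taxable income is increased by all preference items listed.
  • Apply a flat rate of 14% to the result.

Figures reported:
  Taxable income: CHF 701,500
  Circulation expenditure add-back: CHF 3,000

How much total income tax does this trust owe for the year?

Alternative minimum tax:
  Adjusted income: CHF 701,500 + CHF 3,000 = CHF 704,500
  CHF 704,500 × 14% = CHF 98,630

Regular income tax:
  CHF 17,000 × 9% = CHF 1,530
  CHF 684,500 × 19% = CHF 130,055
  → CHF 131,585

CHF 131,585 > CHF 98,630, so the regular income tax governs.

CHF 131,585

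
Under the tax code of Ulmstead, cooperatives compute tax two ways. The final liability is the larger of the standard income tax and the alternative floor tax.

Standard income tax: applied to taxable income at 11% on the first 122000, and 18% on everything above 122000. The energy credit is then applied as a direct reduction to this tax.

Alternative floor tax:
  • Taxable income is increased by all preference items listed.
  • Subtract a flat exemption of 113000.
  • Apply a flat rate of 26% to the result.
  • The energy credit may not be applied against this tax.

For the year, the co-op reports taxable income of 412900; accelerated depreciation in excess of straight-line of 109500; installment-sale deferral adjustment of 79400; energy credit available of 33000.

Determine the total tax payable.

Alternative floor tax:
  Adjusted income: 412900 + 109500 + 79400 = 601800
  Less exemption 113000 → base 488800
  488800 × 26% = 127088

Standard income tax:
  122000 × 11% = 13420
  290900 × 18% = 52362
  → 65782
  Less energy credit 33000 → 32782

127088 > 32782, so the alternative floor tax is the binding amount.

127088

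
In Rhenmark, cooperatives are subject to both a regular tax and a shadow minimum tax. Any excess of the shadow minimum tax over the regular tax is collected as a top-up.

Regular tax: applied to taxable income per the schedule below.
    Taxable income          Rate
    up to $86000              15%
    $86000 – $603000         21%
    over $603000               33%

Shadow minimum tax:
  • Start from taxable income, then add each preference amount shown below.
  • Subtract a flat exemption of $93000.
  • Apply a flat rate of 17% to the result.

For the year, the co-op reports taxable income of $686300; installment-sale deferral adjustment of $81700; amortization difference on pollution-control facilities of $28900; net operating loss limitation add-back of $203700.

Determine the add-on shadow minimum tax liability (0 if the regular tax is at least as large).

Shadow minimum tax:
  Adjusted income: $686300 + $81700 + $28900 + $203700 = $1000600
  Less exemption $93000 → base $907600
  $907600 × 17% = $154292

Regular tax:
  $86000 × 15% = $12900
  $517000 × 21% = $108570
  $83300 × 33% = $27489
  → $148959

Excess of shadow minimum tax over regular tax: $154292 − $148959 = $5333.

$5333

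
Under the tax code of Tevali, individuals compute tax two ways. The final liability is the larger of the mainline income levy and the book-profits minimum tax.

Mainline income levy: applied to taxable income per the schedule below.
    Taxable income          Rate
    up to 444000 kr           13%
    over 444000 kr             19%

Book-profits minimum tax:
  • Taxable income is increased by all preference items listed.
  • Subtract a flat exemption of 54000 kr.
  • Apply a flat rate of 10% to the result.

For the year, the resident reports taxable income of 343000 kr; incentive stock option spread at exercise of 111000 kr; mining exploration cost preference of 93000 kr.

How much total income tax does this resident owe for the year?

49300 kr

Book-profits minimum tax:
  Adjusted income: 343000 kr + 111000 kr + 93000 kr = 547000 kr
  Less exemption 54000 kr → base 493000 kr
  493000 kr × 10% = 49300 kr

Mainline income levy:
  343000 kr × 13% = 44590 kr

49300 kr > 44590 kr, so the book-profits minimum tax is the binding amount.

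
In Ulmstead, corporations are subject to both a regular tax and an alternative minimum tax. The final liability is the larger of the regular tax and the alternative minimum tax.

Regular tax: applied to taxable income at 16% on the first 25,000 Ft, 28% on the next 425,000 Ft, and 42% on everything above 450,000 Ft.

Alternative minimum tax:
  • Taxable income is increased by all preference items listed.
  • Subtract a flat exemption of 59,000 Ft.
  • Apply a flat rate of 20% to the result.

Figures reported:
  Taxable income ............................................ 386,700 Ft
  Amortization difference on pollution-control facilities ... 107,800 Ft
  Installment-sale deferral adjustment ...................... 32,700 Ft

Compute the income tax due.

Alternative minimum tax:
  Adjusted income: 386,700 Ft + 107,800 Ft + 32,700 Ft = 527,200 Ft
  Less exemption 59,000 Ft → base 468,200 Ft
  468,200 Ft × 20% = 93,640 Ft

Regular tax:
  25,000 Ft × 16% = 4,000 Ft
  361,700 Ft × 28% = 101,276 Ft
  → 105,276 Ft

105,276 Ft > 93,640 Ft, so the regular tax governs.

105,276 Ft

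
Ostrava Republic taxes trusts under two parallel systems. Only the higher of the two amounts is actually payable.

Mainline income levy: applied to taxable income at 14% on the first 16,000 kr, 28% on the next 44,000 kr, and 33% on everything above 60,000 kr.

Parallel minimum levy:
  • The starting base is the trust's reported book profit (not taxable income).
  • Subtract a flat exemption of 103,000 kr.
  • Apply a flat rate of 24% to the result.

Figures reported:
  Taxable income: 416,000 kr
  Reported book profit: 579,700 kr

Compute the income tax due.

132,040 kr

Parallel minimum levy:
  Base (reported book profit): 579,700 kr
  Less exemption 103,000 kr → base 476,700 kr
  476,700 kr × 24% = 114,408 kr

Mainline income levy:
  16,000 kr × 14% = 2,240 kr
  44,000 kr × 28% = 12,320 kr
  356,000 kr × 33% = 117,480 kr
  → 132,040 kr

132,040 kr > 114,408 kr, so the mainline income levy governs.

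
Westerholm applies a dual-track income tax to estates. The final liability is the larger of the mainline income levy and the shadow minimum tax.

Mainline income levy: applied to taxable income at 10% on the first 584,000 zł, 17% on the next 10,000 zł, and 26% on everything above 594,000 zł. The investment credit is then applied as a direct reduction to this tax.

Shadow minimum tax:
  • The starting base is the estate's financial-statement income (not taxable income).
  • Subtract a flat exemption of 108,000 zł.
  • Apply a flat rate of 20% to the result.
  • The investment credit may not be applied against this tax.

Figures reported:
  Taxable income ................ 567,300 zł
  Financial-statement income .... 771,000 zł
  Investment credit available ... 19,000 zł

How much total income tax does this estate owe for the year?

132,600 zł

Mainline income levy:
  567,300 zł × 10% = 56,730 zł
  Less investment credit 19,000 zł → 37,730 zł

Shadow minimum tax:
  Base (financial-statement income): 771,000 zł
  Less exemption 108,000 zł → base 663,000 zł
  663,000 zł × 20% = 132,600 zł

132,600 zł > 37,730 zł, so the shadow minimum tax is the binding amount.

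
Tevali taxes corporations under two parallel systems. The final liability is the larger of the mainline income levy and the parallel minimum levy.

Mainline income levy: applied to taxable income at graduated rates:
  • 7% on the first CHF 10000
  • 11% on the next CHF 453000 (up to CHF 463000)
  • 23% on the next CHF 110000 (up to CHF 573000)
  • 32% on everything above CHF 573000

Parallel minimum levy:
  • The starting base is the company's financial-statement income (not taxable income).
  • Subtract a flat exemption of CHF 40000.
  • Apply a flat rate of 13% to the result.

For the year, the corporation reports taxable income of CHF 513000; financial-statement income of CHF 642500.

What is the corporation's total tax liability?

Mainline income levy:
  CHF 10000 × 7% = CHF 700
  CHF 453000 × 11% = CHF 49830
  CHF 50000 × 23% = CHF 11500
  → CHF 62030

Parallel minimum levy:
  Base (financial-statement income): CHF 642500
  Less exemption CHF 40000 → base CHF 602500
  CHF 602500 × 13% = CHF 78325

CHF 78325 > CHF 62030, so the parallel minimum levy is the binding amount.

CHF 78325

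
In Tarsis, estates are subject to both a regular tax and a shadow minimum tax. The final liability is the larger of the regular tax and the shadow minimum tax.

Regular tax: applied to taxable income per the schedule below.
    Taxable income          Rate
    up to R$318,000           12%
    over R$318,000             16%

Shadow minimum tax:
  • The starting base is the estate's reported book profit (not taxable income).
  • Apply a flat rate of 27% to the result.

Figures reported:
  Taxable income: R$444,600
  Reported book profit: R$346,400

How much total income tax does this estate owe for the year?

R$93,528

Shadow minimum tax:
  Base (reported book profit): R$346,400
  R$346,400 × 27% = R$93,528

Regular tax:
  R$318,000 × 12% = R$38,160
  R$126,600 × 16% = R$20,256
  → R$58,416

R$93,528 > R$58,416, so the shadow minimum tax is the binding amount.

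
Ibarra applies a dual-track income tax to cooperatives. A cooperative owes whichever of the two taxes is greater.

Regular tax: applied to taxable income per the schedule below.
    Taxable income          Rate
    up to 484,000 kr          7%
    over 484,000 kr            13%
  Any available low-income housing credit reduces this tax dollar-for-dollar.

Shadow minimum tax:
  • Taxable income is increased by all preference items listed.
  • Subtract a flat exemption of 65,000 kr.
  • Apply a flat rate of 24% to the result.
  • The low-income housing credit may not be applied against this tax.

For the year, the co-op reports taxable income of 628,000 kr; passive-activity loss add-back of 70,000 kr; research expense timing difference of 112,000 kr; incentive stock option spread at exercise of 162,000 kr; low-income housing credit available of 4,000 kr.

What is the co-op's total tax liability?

217,680 kr

Regular tax:
  484,000 kr × 7% = 33,880 kr
  144,000 kr × 13% = 18,720 kr
  → 52,600 kr
  Less low-income housing credit 4,000 kr → 48,600 kr

Shadow minimum tax:
  Adjusted income: 628,000 kr + 70,000 kr + 112,000 kr + 162,000 kr = 972,000 kr
  Less exemption 65,000 kr → base 907,000 kr
  907,000 kr × 24% = 217,680 kr

217,680 kr > 48,600 kr, so the shadow minimum tax is the binding amount.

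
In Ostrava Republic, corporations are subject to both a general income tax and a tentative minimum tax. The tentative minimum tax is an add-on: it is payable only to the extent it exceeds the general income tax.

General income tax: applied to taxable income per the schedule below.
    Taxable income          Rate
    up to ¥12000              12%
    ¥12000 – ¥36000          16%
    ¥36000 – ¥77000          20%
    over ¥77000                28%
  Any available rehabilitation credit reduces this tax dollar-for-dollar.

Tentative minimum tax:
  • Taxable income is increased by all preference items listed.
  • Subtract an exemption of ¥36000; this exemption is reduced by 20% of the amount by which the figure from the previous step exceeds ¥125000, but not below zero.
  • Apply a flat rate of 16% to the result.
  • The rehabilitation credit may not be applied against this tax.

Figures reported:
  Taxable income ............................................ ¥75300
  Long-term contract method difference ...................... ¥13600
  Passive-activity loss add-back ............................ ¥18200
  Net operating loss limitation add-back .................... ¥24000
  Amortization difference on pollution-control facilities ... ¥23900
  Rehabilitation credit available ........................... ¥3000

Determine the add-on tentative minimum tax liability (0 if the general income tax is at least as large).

¥9860

General income tax:
  ¥12000 × 12% = ¥1440
  ¥24000 × 16% = ¥3840
  ¥39300 × 20% = ¥7860
  → ¥13140
  Less rehabilitation credit ¥3000 → ¥10140

Tentative minimum tax:
  Adjusted income: ¥75300 + ¥13600 + ¥18200 + ¥24000 + ¥23900 = ¥155000
  Exemption: ¥36000 − 20% × (¥155000 − ¥125000) = ¥36000 − ¥6000 = ¥30000
  Base: ¥155000 − ¥30000 = ¥125000
  ¥125000 × 16% = ¥20000

Excess of tentative minimum tax over general income tax: ¥20000 − ¥10140 = ¥9860.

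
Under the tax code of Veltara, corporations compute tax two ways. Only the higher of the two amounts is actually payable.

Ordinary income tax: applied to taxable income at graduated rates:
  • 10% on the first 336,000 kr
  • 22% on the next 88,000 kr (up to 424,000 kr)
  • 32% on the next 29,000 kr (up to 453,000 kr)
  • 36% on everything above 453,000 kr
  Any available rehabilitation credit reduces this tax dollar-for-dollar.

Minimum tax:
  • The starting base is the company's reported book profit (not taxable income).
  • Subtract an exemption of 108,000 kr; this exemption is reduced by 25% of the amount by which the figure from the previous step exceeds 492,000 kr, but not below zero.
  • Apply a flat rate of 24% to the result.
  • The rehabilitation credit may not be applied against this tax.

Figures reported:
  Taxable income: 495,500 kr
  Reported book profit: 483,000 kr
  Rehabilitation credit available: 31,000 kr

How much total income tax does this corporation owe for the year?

90,000 kr

Minimum tax:
  Base (reported book profit): 483,000 kr
  Exemption: 483,000 kr ≤ 492,000 kr, so full 108,000 kr applies
  Base: 483,000 kr − 108,000 kr = 375,000 kr
  375,000 kr × 24% = 90,000 kr

Ordinary income tax:
  336,000 kr × 10% = 33,600 kr
  88,000 kr × 22% = 19,360 kr
  29,000 kr × 32% = 9,280 kr
  42,500 kr × 36% = 15,300 kr
  → 77,540 kr
  Less rehabilitation credit 31,000 kr → 46,540 kr

90,000 kr > 46,540 kr, so the minimum tax is the binding amount.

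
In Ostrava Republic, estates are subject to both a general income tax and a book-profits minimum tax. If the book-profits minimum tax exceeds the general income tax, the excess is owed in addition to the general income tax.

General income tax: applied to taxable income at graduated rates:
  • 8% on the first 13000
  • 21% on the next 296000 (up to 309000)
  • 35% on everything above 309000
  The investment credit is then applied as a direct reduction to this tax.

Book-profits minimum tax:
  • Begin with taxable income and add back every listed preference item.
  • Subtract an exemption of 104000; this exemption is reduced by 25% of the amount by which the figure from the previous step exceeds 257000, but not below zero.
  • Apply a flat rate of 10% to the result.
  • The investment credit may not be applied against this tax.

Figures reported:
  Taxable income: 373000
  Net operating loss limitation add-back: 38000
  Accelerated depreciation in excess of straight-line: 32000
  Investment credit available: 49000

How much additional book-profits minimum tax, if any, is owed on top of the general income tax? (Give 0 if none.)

1950

General income tax:
  13000 × 8% = 1040
  296000 × 21% = 62160
  64000 × 35% = 22400
  → 85600
  Less investment credit 49000 → 36600

Book-profits minimum tax:
  Adjusted income: 373000 + 38000 + 32000 = 443000
  Exemption: 104000 − 25% × (443000 − 257000) = 104000 − 46500 = 57500
  Base: 443000 − 57500 = 385500
  385500 × 10% = 38550

Excess of book-profits minimum tax over general income tax: 38550 − 36600 = 1950.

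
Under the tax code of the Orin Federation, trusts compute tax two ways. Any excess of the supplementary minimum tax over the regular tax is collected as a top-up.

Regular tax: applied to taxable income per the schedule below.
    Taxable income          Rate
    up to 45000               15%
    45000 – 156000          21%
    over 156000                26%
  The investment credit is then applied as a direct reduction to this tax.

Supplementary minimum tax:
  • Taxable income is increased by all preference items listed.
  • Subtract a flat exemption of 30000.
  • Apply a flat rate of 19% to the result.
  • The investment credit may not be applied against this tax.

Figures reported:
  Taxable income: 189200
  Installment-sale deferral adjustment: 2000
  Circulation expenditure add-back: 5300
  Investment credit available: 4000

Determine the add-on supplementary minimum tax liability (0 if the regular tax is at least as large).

0

Regular tax:
  45000 × 15% = 6750
  111000 × 21% = 23310
  33200 × 26% = 8632
  → 38692
  Less investment credit 4000 → 34692

Supplementary minimum tax:
  Adjusted income: 189200 + 2000 + 5300 = 196500
  Less exemption 30000 → base 166500
  166500 × 19% = 31635

31635 ≤ 34692, so no add-on is due.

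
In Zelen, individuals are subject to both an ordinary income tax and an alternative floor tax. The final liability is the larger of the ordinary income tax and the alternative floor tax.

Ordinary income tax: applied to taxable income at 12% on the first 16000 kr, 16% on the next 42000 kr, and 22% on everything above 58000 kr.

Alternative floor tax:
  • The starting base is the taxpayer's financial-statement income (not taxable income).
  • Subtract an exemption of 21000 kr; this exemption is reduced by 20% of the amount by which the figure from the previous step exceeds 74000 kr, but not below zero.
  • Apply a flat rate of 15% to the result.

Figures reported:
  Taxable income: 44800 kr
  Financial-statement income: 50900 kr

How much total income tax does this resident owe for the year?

6528 kr

Alternative floor tax:
  Base (financial-statement income): 50900 kr
  Exemption: 50900 kr ≤ 74000 kr, so full 21000 kr applies
  Base: 50900 kr − 21000 kr = 29900 kr
  29900 kr × 15% = 4485 kr

Ordinary income tax:
  16000 kr × 12% = 1920 kr
  28800 kr × 16% = 4608 kr
  → 6528 kr

6528 kr > 4485 kr, so the ordinary income tax governs.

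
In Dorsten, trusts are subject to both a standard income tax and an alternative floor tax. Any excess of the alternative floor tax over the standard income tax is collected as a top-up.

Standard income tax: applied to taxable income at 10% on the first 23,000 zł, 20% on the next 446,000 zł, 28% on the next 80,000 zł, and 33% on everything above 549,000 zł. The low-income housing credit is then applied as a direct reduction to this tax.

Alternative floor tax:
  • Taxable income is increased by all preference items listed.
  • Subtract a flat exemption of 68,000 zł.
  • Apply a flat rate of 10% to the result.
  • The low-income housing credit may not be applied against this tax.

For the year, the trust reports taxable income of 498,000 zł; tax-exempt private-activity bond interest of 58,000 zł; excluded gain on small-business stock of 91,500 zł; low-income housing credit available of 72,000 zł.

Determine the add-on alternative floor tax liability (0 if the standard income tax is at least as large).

30,330 zł

Standard income tax:
  23,000 zł × 10% = 2,300 zł
  446,000 zł × 20% = 89,200 zł
  29,000 zł × 28% = 8,120 zł
  → 99,620 zł
  Less low-income housing credit 72,000 zł → 27,620 zł

Alternative floor tax:
  Adjusted income: 498,000 zł + 58,000 zł + 91,500 zł = 647,500 zł
  Less exemption 68,000 zł → base 579,500 zł
  579,500 zł × 10% = 57,950 zł

Excess of alternative floor tax over standard income tax: 57,950 zł − 27,620 zł = 30,330 zł.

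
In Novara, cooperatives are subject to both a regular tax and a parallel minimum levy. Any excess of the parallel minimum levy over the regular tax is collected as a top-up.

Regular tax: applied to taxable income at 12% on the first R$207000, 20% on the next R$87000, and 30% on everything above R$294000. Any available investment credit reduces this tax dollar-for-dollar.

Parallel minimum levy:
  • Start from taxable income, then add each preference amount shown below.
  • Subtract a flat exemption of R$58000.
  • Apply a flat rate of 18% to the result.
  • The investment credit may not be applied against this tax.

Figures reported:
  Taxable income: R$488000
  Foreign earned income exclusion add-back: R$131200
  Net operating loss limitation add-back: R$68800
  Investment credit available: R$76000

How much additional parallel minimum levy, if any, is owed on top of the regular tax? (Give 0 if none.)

R$88960

Regular tax:
  R$207000 × 12% = R$24840
  R$87000 × 20% = R$17400
  R$194000 × 30% = R$58200
  → R$100440
  Less investment credit R$76000 → R$24440

Parallel minimum levy:
  Adjusted income: R$488000 + R$131200 + R$68800 = R$688000
  Less exemption R$58000 → base R$630000
  R$630000 × 18% = R$113400

Excess of parallel minimum levy over regular tax: R$113400 − R$24440 = R$88960.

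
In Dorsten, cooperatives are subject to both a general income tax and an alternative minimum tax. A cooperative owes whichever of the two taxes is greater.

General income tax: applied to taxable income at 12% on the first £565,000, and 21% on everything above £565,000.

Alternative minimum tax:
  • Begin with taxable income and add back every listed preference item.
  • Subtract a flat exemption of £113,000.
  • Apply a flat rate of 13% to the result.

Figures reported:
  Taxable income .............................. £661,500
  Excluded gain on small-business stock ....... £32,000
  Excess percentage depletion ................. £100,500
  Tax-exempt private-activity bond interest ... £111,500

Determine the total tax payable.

Alternative minimum tax:
  Adjusted income: £661,500 + £32,000 + £100,500 + £111,500 = £905,500
  Less exemption £113,000 → base £792,500
  £792,500 × 13% = £103,025

General income tax:
  £565,000 × 12% = £67,800
  £96,500 × 21% = £20,265
  → £88,065

£103,025 > £88,065, so the alternative minimum tax is the binding amount.

£103,025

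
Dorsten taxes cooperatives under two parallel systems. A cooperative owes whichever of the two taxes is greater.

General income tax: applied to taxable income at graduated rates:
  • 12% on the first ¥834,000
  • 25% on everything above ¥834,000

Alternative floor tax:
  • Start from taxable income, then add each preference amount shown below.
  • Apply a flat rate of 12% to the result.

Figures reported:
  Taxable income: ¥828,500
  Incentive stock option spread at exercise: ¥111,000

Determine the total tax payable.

Alternative floor tax:
  Adjusted income: ¥828,500 + ¥111,000 = ¥939,500
  ¥939,500 × 12% = ¥112,740

General income tax:
  ¥828,500 × 12% = ¥99,420

¥112,740 > ¥99,420, so the alternative floor tax is the binding amount.

¥112,740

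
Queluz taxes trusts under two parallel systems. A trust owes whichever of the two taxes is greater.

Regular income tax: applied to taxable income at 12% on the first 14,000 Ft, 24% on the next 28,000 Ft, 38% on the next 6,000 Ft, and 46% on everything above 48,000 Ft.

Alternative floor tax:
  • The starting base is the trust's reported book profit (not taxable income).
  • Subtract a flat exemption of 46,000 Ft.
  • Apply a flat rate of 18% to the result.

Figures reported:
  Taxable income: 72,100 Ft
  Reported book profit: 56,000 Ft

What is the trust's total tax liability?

21,766 Ft

Alternative floor tax:
  Base (reported book profit): 56,000 Ft
  Less exemption 46,000 Ft → base 10,000 Ft
  10,000 Ft × 18% = 1,800 Ft

Regular income tax:
  14,000 Ft × 12% = 1,680 Ft
  28,000 Ft × 24% = 6,720 Ft
  6,000 Ft × 38% = 2,280 Ft
  24,100 Ft × 46% = 11,086 Ft
  → 21,766 Ft

21,766 Ft > 1,800 Ft, so the regular income tax governs.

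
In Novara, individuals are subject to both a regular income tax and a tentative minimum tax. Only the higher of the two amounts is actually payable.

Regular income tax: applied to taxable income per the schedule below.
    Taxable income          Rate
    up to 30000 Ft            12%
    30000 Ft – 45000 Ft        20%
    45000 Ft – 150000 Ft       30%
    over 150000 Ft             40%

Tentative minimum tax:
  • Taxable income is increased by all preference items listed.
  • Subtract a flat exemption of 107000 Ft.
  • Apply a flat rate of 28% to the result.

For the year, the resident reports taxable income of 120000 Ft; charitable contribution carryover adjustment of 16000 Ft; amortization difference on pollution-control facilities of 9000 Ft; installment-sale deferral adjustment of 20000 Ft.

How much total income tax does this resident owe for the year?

Tentative minimum tax:
  Adjusted income: 120000 Ft + 16000 Ft + 9000 Ft + 20000 Ft = 165000 Ft
  Less exemption 107000 Ft → base 58000 Ft
  58000 Ft × 28% = 16240 Ft

Regular income tax:
  30000 Ft × 12% = 3600 Ft
  15000 Ft × 20% = 3000 Ft
  75000 Ft × 30% = 22500 Ft
  → 29100 Ft

29100 Ft > 16240 Ft, so the regular income tax governs.

29100 Ft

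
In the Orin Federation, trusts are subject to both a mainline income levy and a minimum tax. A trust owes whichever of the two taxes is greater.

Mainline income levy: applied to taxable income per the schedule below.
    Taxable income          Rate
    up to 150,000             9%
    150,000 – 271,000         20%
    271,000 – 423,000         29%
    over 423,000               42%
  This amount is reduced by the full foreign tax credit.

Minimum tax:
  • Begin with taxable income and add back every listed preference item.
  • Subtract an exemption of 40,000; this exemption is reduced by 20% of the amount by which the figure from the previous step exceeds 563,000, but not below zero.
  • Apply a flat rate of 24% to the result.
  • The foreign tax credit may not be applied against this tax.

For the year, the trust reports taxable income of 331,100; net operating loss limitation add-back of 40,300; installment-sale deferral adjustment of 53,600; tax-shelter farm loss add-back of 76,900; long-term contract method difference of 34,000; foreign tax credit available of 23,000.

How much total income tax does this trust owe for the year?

119,016

Minimum tax:
  Adjusted income: 331,100 + 40,300 + 53,600 + 76,900 + 34,000 = 535,900
  Exemption: 535,900 ≤ 563,000, so full 40,000 applies
  Base: 535,900 − 40,000 = 495,900
  495,900 × 24% = 119,016

Mainline income levy:
  150,000 × 9% = 13,500
  121,000 × 20% = 24,200
  60,100 × 29% = 17,429
  → 55,129
  Less foreign tax credit 23,000 → 32,129

119,016 > 32,129, so the minimum tax is the binding amount.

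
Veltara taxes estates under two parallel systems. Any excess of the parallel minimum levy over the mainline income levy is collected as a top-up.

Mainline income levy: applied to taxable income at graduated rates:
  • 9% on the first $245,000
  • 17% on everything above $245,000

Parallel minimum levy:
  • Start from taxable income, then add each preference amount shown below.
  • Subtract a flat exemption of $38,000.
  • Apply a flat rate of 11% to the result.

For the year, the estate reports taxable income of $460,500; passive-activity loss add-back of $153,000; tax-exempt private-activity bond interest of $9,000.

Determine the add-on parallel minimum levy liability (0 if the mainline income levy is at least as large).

$5,610

Mainline income levy:
  $245,000 × 9% = $22,050
  $215,500 × 17% = $36,635
  → $58,685

Parallel minimum levy:
  Adjusted income: $460,500 + $153,000 + $9,000 = $622,500
  Less exemption $38,000 → base $584,500
  $584,500 × 11% = $64,295

Excess of parallel minimum levy over mainline income levy: $64,295 − $58,685 = $5,610.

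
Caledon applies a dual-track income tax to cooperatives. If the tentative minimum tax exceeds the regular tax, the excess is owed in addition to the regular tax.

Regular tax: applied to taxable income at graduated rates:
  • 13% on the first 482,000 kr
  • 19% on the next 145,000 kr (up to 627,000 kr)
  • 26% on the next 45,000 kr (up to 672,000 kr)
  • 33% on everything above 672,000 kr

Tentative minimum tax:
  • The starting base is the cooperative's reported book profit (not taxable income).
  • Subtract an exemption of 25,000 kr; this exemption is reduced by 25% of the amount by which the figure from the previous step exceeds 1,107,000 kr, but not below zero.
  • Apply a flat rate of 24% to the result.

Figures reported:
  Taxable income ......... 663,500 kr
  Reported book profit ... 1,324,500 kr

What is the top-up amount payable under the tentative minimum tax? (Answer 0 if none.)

Tentative minimum tax:
  Base (reported book profit): 1,324,500 kr
  Exemption: 25% × (1,324,500 kr − 1,107,000 kr) = 54,375 kr ≥ 25,000 kr, so the exemption is fully phased out
  Base: 1,324,500 kr − 0 kr = 1,324,500 kr
  1,324,500 kr × 24% = 317,880 kr

Regular tax:
  482,000 kr × 13% = 62,660 kr
  145,000 kr × 19% = 27,550 kr
  36,500 kr × 26% = 9,490 kr
  → 99,700 kr

Excess of tentative minimum tax over regular tax: 317,880 kr − 99,700 kr = 218,180 kr.

218,180 kr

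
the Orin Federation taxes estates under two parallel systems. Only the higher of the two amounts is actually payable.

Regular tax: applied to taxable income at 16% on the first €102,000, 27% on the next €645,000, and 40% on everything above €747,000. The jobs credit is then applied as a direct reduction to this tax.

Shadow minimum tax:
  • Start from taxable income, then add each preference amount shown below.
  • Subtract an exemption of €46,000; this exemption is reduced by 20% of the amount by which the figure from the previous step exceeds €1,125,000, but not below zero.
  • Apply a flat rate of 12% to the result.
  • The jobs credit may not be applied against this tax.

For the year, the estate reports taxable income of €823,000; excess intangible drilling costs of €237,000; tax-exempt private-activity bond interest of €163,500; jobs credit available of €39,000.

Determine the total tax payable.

Shadow minimum tax:
  Adjusted income: €823,000 + €237,000 + €163,500 = €1,223,500
  Exemption: €46,000 − 20% × (€1,223,500 − €1,125,000) = €46,000 − €19,700 = €26,300
  Base: €1,223,500 − €26,300 = €1,197,200
  €1,197,200 × 12% = €143,664

Regular tax:
  €102,000 × 16% = €16,320
  €645,000 × 27% = €174,150
  €76,000 × 40% = €30,400
  → €220,870
  Less jobs credit €39,000 → €181,870

€181,870 > €143,664, so the regular tax governs.

€181,870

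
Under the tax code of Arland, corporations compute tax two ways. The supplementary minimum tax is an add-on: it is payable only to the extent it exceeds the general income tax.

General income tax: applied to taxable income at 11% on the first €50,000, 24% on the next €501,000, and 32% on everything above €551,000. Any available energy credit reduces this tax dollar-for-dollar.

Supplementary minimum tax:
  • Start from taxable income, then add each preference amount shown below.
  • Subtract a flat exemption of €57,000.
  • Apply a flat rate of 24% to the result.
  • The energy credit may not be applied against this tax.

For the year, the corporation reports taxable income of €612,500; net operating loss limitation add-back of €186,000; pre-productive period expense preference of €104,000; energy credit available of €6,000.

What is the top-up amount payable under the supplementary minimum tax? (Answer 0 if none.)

General income tax:
  €50,000 × 11% = €5,500
  €501,000 × 24% = €120,240
  €61,500 × 32% = €19,680
  → €145,420
  Less energy credit €6,000 → €139,420

Supplementary minimum tax:
  Adjusted income: €612,500 + €186,000 + €104,000 = €902,500
  Less exemption €57,000 → base €845,500
  €845,500 × 24% = €202,920

Excess of supplementary minimum tax over general income tax: €202,920 − €139,420 = €63,500.

€63,500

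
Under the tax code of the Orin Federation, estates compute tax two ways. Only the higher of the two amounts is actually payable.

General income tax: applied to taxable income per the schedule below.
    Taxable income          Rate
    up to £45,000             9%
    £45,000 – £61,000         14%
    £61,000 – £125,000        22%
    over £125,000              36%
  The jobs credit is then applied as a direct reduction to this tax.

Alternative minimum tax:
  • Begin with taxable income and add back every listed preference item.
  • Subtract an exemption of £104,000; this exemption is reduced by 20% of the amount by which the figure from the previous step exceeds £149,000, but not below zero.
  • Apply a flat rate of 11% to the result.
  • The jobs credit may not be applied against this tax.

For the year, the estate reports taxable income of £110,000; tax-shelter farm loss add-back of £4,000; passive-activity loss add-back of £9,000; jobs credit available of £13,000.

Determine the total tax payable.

General income tax:
  £45,000 × 9% = £4,050
  £16,000 × 14% = £2,240
  £49,000 × 22% = £10,780
  → £17,070
  Less jobs credit £13,000 → £4,070

Alternative minimum tax:
  Adjusted income: £110,000 + £4,000 + £9,000 = £123,000
  Exemption: £123,000 ≤ £149,000, so full £104,000 applies
  Base: £123,000 − £104,000 = £19,000
  £19,000 × 11% = £2,090

£4,070 > £2,090, so the general income tax governs.

£4,070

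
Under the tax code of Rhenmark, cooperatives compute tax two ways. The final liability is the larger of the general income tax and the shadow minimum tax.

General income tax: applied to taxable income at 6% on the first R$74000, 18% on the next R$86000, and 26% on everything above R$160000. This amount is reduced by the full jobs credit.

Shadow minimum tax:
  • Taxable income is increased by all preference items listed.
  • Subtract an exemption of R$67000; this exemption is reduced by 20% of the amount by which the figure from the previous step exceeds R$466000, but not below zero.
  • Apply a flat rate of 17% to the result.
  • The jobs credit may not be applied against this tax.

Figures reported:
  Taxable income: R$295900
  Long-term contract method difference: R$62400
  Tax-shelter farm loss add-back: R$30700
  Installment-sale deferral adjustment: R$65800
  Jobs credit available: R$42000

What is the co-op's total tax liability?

R$65926

Shadow minimum tax:
  Adjusted income: R$295900 + R$62400 + R$30700 + R$65800 = R$454800
  Exemption: R$454800 ≤ R$466000, so full R$67000 applies
  Base: R$454800 − R$67000 = R$387800
  R$387800 × 17% = R$65926

General income tax:
  R$74000 × 6% = R$4440
  R$86000 × 18% = R$15480
  R$135900 × 26% = R$35334
  → R$55254
  Less jobs credit R$42000 → R$13254

R$65926 > R$13254, so the shadow minimum tax is the binding amount.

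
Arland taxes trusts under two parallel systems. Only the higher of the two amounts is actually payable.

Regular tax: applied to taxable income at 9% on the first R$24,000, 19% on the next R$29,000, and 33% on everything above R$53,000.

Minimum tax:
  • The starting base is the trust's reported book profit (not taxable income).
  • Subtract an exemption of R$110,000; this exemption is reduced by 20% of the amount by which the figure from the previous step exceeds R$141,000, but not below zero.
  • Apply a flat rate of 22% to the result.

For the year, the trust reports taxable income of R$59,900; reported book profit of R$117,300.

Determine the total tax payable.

R$9,947

Minimum tax:
  Base (reported book profit): R$117,300
  Exemption: R$117,300 ≤ R$141,000, so full R$110,000 applies
  Base: R$117,300 − R$110,000 = R$7,300
  R$7,300 × 22% = R$1,606

Regular tax:
  R$24,000 × 9% = R$2,160
  R$29,000 × 19% = R$5,510
  R$6,900 × 33% = R$2,277
  → R$9,947

R$9,947 > R$1,606, so the regular tax governs.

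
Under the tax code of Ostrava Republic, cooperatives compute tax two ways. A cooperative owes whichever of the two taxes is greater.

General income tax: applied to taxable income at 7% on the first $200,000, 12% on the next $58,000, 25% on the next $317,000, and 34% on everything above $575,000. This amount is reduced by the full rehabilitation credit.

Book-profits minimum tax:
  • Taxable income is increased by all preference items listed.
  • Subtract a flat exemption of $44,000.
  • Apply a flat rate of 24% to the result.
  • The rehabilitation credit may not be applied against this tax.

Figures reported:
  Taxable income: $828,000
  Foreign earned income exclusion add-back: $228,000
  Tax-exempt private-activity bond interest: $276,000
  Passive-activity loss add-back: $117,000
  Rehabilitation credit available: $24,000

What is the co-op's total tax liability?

$337,200

General income tax:
  $200,000 × 7% = $14,000
  $58,000 × 12% = $6,960
  $317,000 × 25% = $79,250
  $253,000 × 34% = $86,020
  → $186,230
  Less rehabilitation credit $24,000 → $162,230

Book-profits minimum tax:
  Adjusted income: $828,000 + $228,000 + $276,000 + $117,000 = $1,449,000
  Less exemption $44,000 → base $1,405,000
  $1,405,000 × 24% = $337,200

$337,200 > $162,230, so the book-profits minimum tax is the binding amount.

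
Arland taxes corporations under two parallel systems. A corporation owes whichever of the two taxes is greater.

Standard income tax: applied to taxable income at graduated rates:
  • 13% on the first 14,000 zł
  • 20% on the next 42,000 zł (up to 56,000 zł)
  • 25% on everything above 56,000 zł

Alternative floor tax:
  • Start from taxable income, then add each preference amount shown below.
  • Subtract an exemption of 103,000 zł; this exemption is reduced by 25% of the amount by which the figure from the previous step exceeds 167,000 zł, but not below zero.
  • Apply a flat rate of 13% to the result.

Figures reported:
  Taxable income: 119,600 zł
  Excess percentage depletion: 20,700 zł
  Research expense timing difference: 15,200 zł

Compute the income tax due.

26,120 zł

Alternative floor tax:
  Adjusted income: 119,600 zł + 20,700 zł + 15,200 zł = 155,500 zł
  Exemption: 155,500 zł ≤ 167,000 zł, so full 103,000 zł applies
  Base: 155,500 zł − 103,000 zł = 52,500 zł
  52,500 zł × 13% = 6,825 zł

Standard income tax:
  14,000 zł × 13% = 1,820 zł
  42,000 zł × 20% = 8,400 zł
  63,600 zł × 25% = 15,900 zł
  → 26,120 zł

26,120 zł > 6,825 zł, so the standard income tax governs.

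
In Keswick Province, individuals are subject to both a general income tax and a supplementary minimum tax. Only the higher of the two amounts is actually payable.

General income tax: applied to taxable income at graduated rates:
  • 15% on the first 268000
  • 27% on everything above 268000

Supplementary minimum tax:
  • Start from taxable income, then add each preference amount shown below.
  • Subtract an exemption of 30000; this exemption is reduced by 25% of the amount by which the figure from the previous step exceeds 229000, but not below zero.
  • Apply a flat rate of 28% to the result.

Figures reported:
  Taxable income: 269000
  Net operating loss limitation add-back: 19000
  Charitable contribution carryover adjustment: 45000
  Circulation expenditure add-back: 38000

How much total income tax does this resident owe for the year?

103880

Supplementary minimum tax:
  Adjusted income: 269000 + 19000 + 45000 + 38000 = 371000
  Exemption: 25% × (371000 − 229000) = 35500 ≥ 30000, so the exemption is fully phased out
  Base: 371000 − 0 = 371000
  371000 × 28% = 103880

General income tax:
  268000 × 15% = 40200
  1000 × 27% = 270
  → 40470

103880 > 40470, so the supplementary minimum tax is the binding amount.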